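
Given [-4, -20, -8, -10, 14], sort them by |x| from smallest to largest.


Compute absolute values:
  |-4| = 4
  |-20| = 20
  |-8| = 8
  |-10| = 10
  |14| = 14
Absolute values in increasing order: 4 < 8 < 10 < 14 < 20
Listing the original numbers in that order gives the answer.
Final answer: [-4, -8, -10, 14, -20]


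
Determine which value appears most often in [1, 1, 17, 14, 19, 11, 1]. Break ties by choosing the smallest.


Count the frequency of each value:
  1 appears 3 time(s)
  11 appears 1 time(s)
  14 appears 1 time(s)
  17 appears 1 time(s)
  19 appears 1 time(s)
Maximum frequency is 3.
Only 1 reaches that frequency, so it is the mode.
Final answer: 1


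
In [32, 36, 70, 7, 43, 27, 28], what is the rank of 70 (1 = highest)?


Sort descending: [70, 43, 36, 32, 28, 27, 7]
Find 70 in the sorted list.
70 is at position 1.
Final answer: 1


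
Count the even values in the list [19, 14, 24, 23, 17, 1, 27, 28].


Check each element:
  19 is odd
  14 is even
  24 is even
  23 is odd
  17 is odd
  1 is odd
  27 is odd
  28 is even
Evens: [14, 24, 28]
Count of evens = 3
Final answer: 3


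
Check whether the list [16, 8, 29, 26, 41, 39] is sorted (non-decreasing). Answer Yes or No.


Check consecutive pairs:
  16 <= 8? False
  8 <= 29? True
  29 <= 26? False
  26 <= 41? True
  41 <= 39? False
3 consecutive pair(s) are out of order, so the list is not sorted.
Final answer: No


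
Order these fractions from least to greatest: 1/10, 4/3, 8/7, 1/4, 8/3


Convert to decimal for comparison:
  1/10 = 0.1
  4/3 = 1.3333
  8/7 = 1.1429
  1/4 = 0.25
  8/3 = 2.6667
Decimals in increasing order: 0.1 < 0.25 < 1.1429 < 1.3333 < 2.6667
Writing each back as its fraction gives the sorted order.
Final answer: 1/10, 1/4, 8/7, 4/3, 8/3


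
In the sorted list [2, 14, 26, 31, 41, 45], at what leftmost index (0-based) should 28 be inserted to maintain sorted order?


List is sorted: [2, 14, 26, 31, 41, 45]
We need the leftmost position where 28 can be inserted, i.e. the first index whose element is >= 28 (or the end of the list if none is).
Binary search with low=0, high=6 (0-based indices):
  low=0, high=6, mid=3: a[3]=31 >= 28, so high = 3
  low=0, high=3, mid=1: a[1]=14 < 28, so low = 2
  low=2, high=3, mid=2: a[2]=26 < 28, so low = 3
Now low = high = 3, so the insertion index is 3.
Final answer: 3


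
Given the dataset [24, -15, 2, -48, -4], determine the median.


First, sort the list: [-48, -15, -4, 2, 24]
The list has 5 elements (odd count).
The middle index is 2 (0-based), and the element there is -4.
Final answer: -4


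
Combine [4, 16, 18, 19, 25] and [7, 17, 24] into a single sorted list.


List A: [4, 16, 18, 19, 25]
List B: [7, 17, 24]
Repeatedly compare the front elements and take the smaller:
  4 vs 7 -> take 4
  16 vs 7 -> take 7
  16 vs 17 -> take 16
  18 vs 17 -> take 17
  18 vs 24 -> take 18
  19 vs 24 -> take 19
  25 vs 24 -> take 24
  B is exhausted; append the rest of A: [25]
Final answer: [4, 7, 16, 17, 18, 19, 24, 25]


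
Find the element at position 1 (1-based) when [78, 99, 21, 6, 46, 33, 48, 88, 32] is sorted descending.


Sort descending: [99, 88, 78, 48, 46, 33, 32, 21, 6]
The 1st element (1-indexed) is at index 0.
Value = 99
Final answer: 99


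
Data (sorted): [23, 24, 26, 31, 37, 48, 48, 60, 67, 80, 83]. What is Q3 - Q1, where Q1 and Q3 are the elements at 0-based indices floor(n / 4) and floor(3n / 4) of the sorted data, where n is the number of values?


The data has n = 11 elements.
Q1 index = floor(11 / 4) = floor(2.75) = 2; Q3 index = floor(3 * 11 / 4) = floor(8.25) = 8
Q1 = element at index 2 = 26
Q3 = element at index 8 = 67
IQR = 67 - 26 = 41
Final answer: 41


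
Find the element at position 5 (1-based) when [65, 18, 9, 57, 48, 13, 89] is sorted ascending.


Sort ascending: [9, 13, 18, 48, 57, 65, 89]
The 5th element (1-indexed) is at index 4.
Value = 57
Final answer: 57


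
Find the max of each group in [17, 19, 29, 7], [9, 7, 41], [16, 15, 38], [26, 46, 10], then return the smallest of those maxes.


Find max of each group:
  Group 1: [17, 19, 29, 7] -> max = 29
  Group 2: [9, 7, 41] -> max = 41
  Group 3: [16, 15, 38] -> max = 38
  Group 4: [26, 46, 10] -> max = 46
Maxes: [29, 41, 38, 46]
Minimum of maxes = 29
Final answer: 29


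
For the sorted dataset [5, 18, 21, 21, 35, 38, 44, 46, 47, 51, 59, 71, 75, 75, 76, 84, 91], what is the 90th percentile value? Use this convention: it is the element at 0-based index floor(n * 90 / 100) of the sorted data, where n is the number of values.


The dataset has n = 17 elements.
Index = floor(17 * 90 / 100) = floor(1530 / 100) = floor(15.3) = 15
Counting from index 0 in the sorted data, the element at index 15 is 84.
Final answer: 84


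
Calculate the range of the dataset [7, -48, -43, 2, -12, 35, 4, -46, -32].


Maximum value: 35
Minimum value: -48
Range = 35 - (-48) = 83
Final answer: 83


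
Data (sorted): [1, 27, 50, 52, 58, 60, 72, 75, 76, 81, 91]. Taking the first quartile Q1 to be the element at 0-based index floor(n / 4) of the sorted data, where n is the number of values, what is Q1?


The list has n = 11 elements.
Q1 index = floor(11 / 4) = floor(2.75) = 2
Counting from index 0 in the sorted data, the element at index 2 is 50.
Final answer: 50


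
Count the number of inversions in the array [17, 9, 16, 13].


For each element, count the later elements that are smaller than it:
  17 (index 0): smaller elements after it = [9, 16, 13] -> 3
  9 (index 1): smaller elements after it = [] -> 0
  16 (index 2): smaller elements after it = [13] -> 1
Total inversions = 3 + 0 + 1 = 4
Final answer: 4


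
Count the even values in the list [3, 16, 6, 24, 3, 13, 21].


Check each element:
  3 is odd
  16 is even
  6 is even
  24 is even
  3 is odd
  13 is odd
  21 is odd
Evens: [16, 6, 24]
Count of evens = 3
Final answer: 3


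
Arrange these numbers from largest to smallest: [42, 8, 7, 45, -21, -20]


Original list: [42, 8, 7, 45, -21, -20]
Repeatedly take the largest remaining element:
  Remaining [42, 8, 7, 45, -21, -20] -> largest is 45
  Remaining [42, 8, 7, -21, -20] -> largest is 42
  Remaining [8, 7, -21, -20] -> largest is 8
  Remaining [7, -21, -20] -> largest is 7
  Remaining [-21, -20] -> largest is -20
  Remaining [-21] -> largest is -21
Collecting the picks in order gives the descending list.
Final answer: [45, 42, 8, 7, -20, -21]


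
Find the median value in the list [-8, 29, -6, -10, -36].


First, sort the list: [-36, -10, -8, -6, 29]
The list has 5 elements (odd count).
The middle index is 2 (0-based), and the element there is -8.
Final answer: -8


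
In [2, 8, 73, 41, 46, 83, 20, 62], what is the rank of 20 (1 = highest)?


Sort descending: [83, 73, 62, 46, 41, 20, 8, 2]
Find 20 in the sorted list.
20 is at position 6.
Final answer: 6


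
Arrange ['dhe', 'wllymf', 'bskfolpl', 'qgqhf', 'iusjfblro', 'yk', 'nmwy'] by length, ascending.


Compute lengths:
  'dhe' has length 3
  'wllymf' has length 6
  'bskfolpl' has length 8
  'qgqhf' has length 5
  'iusjfblro' has length 9
  'yk' has length 2
  'nmwy' has length 4
Lengths in increasing order: 2 < 3 < 4 < 5 < 6 < 8 < 9
Listing the words in that order gives the answer.
Final answer: ['yk', 'dhe', 'nmwy', 'qgqhf', 'wllymf', 'bskfolpl', 'iusjfblro']


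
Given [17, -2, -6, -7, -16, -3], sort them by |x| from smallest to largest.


Compute absolute values:
  |17| = 17
  |-2| = 2
  |-6| = 6
  |-7| = 7
  |-16| = 16
  |-3| = 3
Absolute values in increasing order: 2 < 3 < 6 < 7 < 16 < 17
Listing the original numbers in that order gives the answer.
Final answer: [-2, -3, -6, -7, -16, 17]


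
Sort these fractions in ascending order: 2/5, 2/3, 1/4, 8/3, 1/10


Convert to decimal for comparison:
  2/5 = 0.4
  2/3 = 0.6667
  1/4 = 0.25
  8/3 = 2.6667
  1/10 = 0.1
Decimals in increasing order: 0.1 < 0.25 < 0.4 < 0.6667 < 2.6667
Writing each back as its fraction gives the sorted order.
Final answer: 1/10, 1/4, 2/5, 2/3, 8/3


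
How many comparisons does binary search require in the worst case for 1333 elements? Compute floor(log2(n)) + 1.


Binary search halves the search space each step.
Maximum comparisons = floor(log2(1333)) + 1
log2(1333) = 10.3805
floor(log2(1333)) = 10, so 10 + 1 = 11
Final answer: 11


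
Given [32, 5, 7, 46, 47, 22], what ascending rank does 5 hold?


Sort ascending: [5, 7, 22, 32, 46, 47]
Find 5 in the sorted list.
5 is at position 1 (1-indexed).
Final answer: 1


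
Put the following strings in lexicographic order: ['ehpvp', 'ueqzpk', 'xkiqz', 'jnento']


Compare strings character by character (the first differing letter decides):
  'ehpvp' < 'jnento' since 'e' < 'j' at position 1
  'jnento' < 'ueqzpk' since 'j' < 'u' at position 1
  'ueqzpk' < 'xkiqz' since 'u' < 'x' at position 1
Chaining these comparisons gives the alphabetical order.
Final answer: ['ehpvp', 'jnento', 'ueqzpk', 'xkiqz']


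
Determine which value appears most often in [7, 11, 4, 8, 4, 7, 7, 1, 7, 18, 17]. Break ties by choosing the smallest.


Count the frequency of each value:
  1 appears 1 time(s)
  4 appears 2 time(s)
  7 appears 4 time(s)
  8 appears 1 time(s)
  11 appears 1 time(s)
  17 appears 1 time(s)
  18 appears 1 time(s)
Maximum frequency is 4.
Only 7 reaches that frequency, so it is the mode.
Final answer: 7


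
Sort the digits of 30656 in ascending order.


The number 30656 has digits: 3, 0, 6, 5, 6
Sorted: 0, 3, 5, 6, 6
Joining the sorted digits gives the result.
Final answer: 03566


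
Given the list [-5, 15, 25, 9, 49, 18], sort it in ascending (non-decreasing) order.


Original list: [-5, 15, 25, 9, 49, 18]
Repeatedly take the smallest remaining element:
  Remaining [-5, 15, 25, 9, 49, 18] -> smallest is -5
  Remaining [15, 25, 9, 49, 18] -> smallest is 9
  Remaining [15, 25, 49, 18] -> smallest is 15
  Remaining [25, 49, 18] -> smallest is 18
  Remaining [25, 49] -> smallest is 25
  Remaining [49] -> smallest is 49
Collecting the picks in order gives the sorted list.
Final answer: [-5, 9, 15, 18, 25, 49]


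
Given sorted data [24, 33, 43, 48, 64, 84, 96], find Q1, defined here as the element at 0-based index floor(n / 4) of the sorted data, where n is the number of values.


The list has n = 7 elements.
Q1 index = floor(7 / 4) = floor(1.75) = 1
Counting from index 0 in the sorted data, the element at index 1 is 33.
Final answer: 33


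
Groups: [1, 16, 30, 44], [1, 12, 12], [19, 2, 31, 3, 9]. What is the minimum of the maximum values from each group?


Find max of each group:
  Group 1: [1, 16, 30, 44] -> max = 44
  Group 2: [1, 12, 12] -> max = 12
  Group 3: [19, 2, 31, 3, 9] -> max = 31
Maxes: [44, 12, 31]
Minimum of maxes = 12
Final answer: 12


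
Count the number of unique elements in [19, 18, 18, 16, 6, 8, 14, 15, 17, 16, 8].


List all unique values:
Distinct values: [6, 8, 14, 15, 16, 17, 18, 19]
Count = 8
Final answer: 8


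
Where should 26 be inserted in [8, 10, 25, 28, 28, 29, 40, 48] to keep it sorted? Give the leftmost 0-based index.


List is sorted: [8, 10, 25, 28, 28, 29, 40, 48]
We need the leftmost position where 26 can be inserted, i.e. the first index whose element is >= 26 (or the end of the list if none is).
Binary search with low=0, high=8 (0-based indices):
  low=0, high=8, mid=4: a[4]=28 >= 26, so high = 4
  low=0, high=4, mid=2: a[2]=25 < 26, so low = 3
  low=3, high=4, mid=3: a[3]=28 >= 26, so high = 3
Now low = high = 3, so the insertion index is 3.
Final answer: 3


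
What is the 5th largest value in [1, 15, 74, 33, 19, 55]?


Sort descending: [74, 55, 33, 19, 15, 1]
The 5th element (1-indexed) is at index 4.
Value = 15
Final answer: 15


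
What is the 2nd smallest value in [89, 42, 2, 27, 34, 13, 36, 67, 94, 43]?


Sort ascending: [2, 13, 27, 34, 36, 42, 43, 67, 89, 94]
The 2nd element (1-indexed) is at index 1.
Value = 13
Final answer: 13


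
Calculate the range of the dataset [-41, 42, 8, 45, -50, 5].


Maximum value: 45
Minimum value: -50
Range = 45 - (-50) = 95
Final answer: 95


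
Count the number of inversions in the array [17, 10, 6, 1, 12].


For each element, count the later elements that are smaller than it:
  17 (index 0): smaller elements after it = [10, 6, 1, 12] -> 4
  10 (index 1): smaller elements after it = [6, 1] -> 2
  6 (index 2): smaller elements after it = [1] -> 1
  1 (index 3): smaller elements after it = [] -> 0
Total inversions = 4 + 2 + 1 + 0 = 7
Final answer: 7


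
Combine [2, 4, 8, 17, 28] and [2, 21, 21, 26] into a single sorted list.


List A: [2, 4, 8, 17, 28]
List B: [2, 21, 21, 26]
Repeatedly compare the front elements and take the smaller:
  2 vs 2 -> take 2
  4 vs 2 -> take 2
  4 vs 21 -> take 4
  8 vs 21 -> take 8
  17 vs 21 -> take 17
  28 vs 21 -> take 21
  28 vs 21 -> take 21
  28 vs 26 -> take 26
  B is exhausted; append the rest of A: [28]
Final answer: [2, 2, 4, 8, 17, 21, 21, 26, 28]


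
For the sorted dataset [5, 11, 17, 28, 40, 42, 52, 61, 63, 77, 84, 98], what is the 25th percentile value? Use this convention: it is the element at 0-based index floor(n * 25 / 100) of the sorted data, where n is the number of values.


The dataset has n = 12 elements.
Index = floor(12 * 25 / 100) = floor(300 / 100) = floor(3) = 3
Counting from index 0 in the sorted data, the element at index 3 is 28.
Final answer: 28


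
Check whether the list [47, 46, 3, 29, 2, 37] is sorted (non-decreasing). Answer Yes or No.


Check consecutive pairs:
  47 <= 46? False
  46 <= 3? False
  3 <= 29? True
  29 <= 2? False
  2 <= 37? True
3 consecutive pair(s) are out of order, so the list is not sorted.
Final answer: No


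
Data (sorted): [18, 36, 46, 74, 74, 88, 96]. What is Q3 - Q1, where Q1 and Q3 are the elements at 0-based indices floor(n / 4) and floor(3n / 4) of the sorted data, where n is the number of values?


The data has n = 7 elements.
Q1 index = floor(7 / 4) = floor(1.75) = 1; Q3 index = floor(3 * 7 / 4) = floor(5.25) = 5
Q1 = element at index 1 = 36
Q3 = element at index 5 = 88
IQR = 88 - 36 = 52
Final answer: 52


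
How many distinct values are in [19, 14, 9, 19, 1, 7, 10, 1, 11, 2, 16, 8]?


List all unique values:
Distinct values: [1, 2, 7, 8, 9, 10, 11, 14, 16, 19]
Count = 10
Final answer: 10


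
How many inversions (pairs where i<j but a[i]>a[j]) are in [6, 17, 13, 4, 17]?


For each element, count the later elements that are smaller than it:
  6 (index 0): smaller elements after it = [4] -> 1
  17 (index 1): smaller elements after it = [13, 4] -> 2
  13 (index 2): smaller elements after it = [4] -> 1
  4 (index 3): smaller elements after it = [] -> 0
Total inversions = 1 + 2 + 1 + 0 = 4
Final answer: 4


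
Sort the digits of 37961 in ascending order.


The number 37961 has digits: 3, 7, 9, 6, 1
Sorted: 1, 3, 6, 7, 9
Joining the sorted digits gives the result.
Final answer: 13679


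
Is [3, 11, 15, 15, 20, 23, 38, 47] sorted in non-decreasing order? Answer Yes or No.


Check consecutive pairs:
  3 <= 11? True
  11 <= 15? True
  15 <= 15? True
  15 <= 20? True
  20 <= 23? True
  23 <= 38? True
  38 <= 47? True
Every consecutive pair is in order, so the list is non-decreasing.
Final answer: Yes


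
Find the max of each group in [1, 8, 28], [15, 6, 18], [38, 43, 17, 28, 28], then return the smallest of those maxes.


Find max of each group:
  Group 1: [1, 8, 28] -> max = 28
  Group 2: [15, 6, 18] -> max = 18
  Group 3: [38, 43, 17, 28, 28] -> max = 43
Maxes: [28, 18, 43]
Minimum of maxes = 18
Final answer: 18


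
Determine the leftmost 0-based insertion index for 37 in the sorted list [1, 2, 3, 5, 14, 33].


List is sorted: [1, 2, 3, 5, 14, 33]
We need the leftmost position where 37 can be inserted, i.e. the first index whose element is >= 37 (or the end of the list if none is).
Binary search with low=0, high=6 (0-based indices):
  low=0, high=6, mid=3: a[3]=5 < 37, so low = 4
  low=4, high=6, mid=5: a[5]=33 < 37, so low = 6
Now low = high = 6, so the insertion index is 6.
Final answer: 6


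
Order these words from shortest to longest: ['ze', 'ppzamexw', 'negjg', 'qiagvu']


Compute lengths:
  'ze' has length 2
  'ppzamexw' has length 8
  'negjg' has length 5
  'qiagvu' has length 6
Lengths in increasing order: 2 < 5 < 6 < 8
Listing the words in that order gives the answer.
Final answer: ['ze', 'negjg', 'qiagvu', 'ppzamexw']


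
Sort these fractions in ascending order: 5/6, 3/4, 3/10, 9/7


Convert to decimal for comparison:
  5/6 = 0.8333
  3/4 = 0.75
  3/10 = 0.3
  9/7 = 1.2857
Decimals in increasing order: 0.3 < 0.75 < 0.8333 < 1.2857
Writing each back as its fraction gives the sorted order.
Final answer: 3/10, 3/4, 5/6, 9/7


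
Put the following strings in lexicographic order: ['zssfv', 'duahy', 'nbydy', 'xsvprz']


Compare strings character by character (the first differing letter decides):
  'duahy' < 'nbydy' since 'd' < 'n' at position 1
  'nbydy' < 'xsvprz' since 'n' < 'x' at position 1
  'xsvprz' < 'zssfv' since 'x' < 'z' at position 1
Chaining these comparisons gives the alphabetical order.
Final answer: ['duahy', 'nbydy', 'xsvprz', 'zssfv']


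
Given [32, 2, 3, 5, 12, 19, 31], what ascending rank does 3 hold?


Sort ascending: [2, 3, 5, 12, 19, 31, 32]
Find 3 in the sorted list.
3 is at position 2 (1-indexed).
Final answer: 2


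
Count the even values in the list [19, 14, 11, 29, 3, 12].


Check each element:
  19 is odd
  14 is even
  11 is odd
  29 is odd
  3 is odd
  12 is even
Evens: [14, 12]
Count of evens = 2
Final answer: 2


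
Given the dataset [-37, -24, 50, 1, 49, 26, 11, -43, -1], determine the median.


First, sort the list: [-43, -37, -24, -1, 1, 11, 26, 49, 50]
The list has 9 elements (odd count).
The middle index is 4 (0-based), and the element there is 1.
Final answer: 1


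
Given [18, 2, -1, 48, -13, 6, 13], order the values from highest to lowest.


Original list: [18, 2, -1, 48, -13, 6, 13]
Repeatedly take the largest remaining element:
  Remaining [18, 2, -1, 48, -13, 6, 13] -> largest is 48
  Remaining [18, 2, -1, -13, 6, 13] -> largest is 18
  Remaining [2, -1, -13, 6, 13] -> largest is 13
  Remaining [2, -1, -13, 6] -> largest is 6
  Remaining [2, -1, -13] -> largest is 2
  Remaining [-1, -13] -> largest is -1
  Remaining [-13] -> largest is -13
Collecting the picks in order gives the descending list.
Final answer: [48, 18, 13, 6, 2, -1, -13]


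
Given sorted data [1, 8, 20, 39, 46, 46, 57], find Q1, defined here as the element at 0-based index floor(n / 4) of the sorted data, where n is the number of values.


The list has n = 7 elements.
Q1 index = floor(7 / 4) = floor(1.75) = 1
Counting from index 0 in the sorted data, the element at index 1 is 8.
Final answer: 8


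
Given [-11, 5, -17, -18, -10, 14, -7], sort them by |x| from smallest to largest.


Compute absolute values:
  |-11| = 11
  |5| = 5
  |-17| = 17
  |-18| = 18
  |-10| = 10
  |14| = 14
  |-7| = 7
Absolute values in increasing order: 5 < 7 < 10 < 11 < 14 < 17 < 18
Listing the original numbers in that order gives the answer.
Final answer: [5, -7, -10, -11, 14, -17, -18]


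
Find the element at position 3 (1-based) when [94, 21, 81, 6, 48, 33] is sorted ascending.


Sort ascending: [6, 21, 33, 48, 81, 94]
The 3rd element (1-indexed) is at index 2.
Value = 33
Final answer: 33


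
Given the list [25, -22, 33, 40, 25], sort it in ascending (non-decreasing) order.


Original list: [25, -22, 33, 40, 25]
Repeatedly take the smallest remaining element:
  Remaining [25, -22, 33, 40, 25] -> smallest is -22
  Remaining [25, 33, 40, 25] -> smallest is 25
  Remaining [33, 40, 25] -> smallest is 25
  Remaining [33, 40] -> smallest is 33
  Remaining [40] -> smallest is 40
Collecting the picks in order gives the sorted list.
Final answer: [-22, 25, 25, 33, 40]


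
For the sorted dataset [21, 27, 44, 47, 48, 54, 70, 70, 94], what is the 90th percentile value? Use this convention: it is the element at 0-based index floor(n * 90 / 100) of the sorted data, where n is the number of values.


The dataset has n = 9 elements.
Index = floor(9 * 90 / 100) = floor(810 / 100) = floor(8.1) = 8
Counting from index 0 in the sorted data, the element at index 8 is 94.
Final answer: 94


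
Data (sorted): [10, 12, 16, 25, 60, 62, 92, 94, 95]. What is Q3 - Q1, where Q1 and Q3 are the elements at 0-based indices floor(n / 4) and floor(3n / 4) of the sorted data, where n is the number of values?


The data has n = 9 elements.
Q1 index = floor(9 / 4) = floor(2.25) = 2; Q3 index = floor(3 * 9 / 4) = floor(6.75) = 6
Q1 = element at index 2 = 16
Q3 = element at index 6 = 92
IQR = 92 - 16 = 76
Final answer: 76


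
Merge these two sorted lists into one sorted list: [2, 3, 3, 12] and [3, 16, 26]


List A: [2, 3, 3, 12]
List B: [3, 16, 26]
Repeatedly compare the front elements and take the smaller:
  2 vs 3 -> take 2
  3 vs 3 -> take 3
  3 vs 3 -> take 3
  12 vs 3 -> take 3
  12 vs 16 -> take 12
  A is exhausted; append the rest of B: [16, 26]
Final answer: [2, 3, 3, 3, 12, 16, 26]


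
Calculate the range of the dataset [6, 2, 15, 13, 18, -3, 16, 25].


Maximum value: 25
Minimum value: -3
Range = 25 - (-3) = 28
Final answer: 28


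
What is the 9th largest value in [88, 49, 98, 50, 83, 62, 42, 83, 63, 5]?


Sort descending: [98, 88, 83, 83, 63, 62, 50, 49, 42, 5]
The 9th element (1-indexed) is at index 8.
Value = 42
Final answer: 42


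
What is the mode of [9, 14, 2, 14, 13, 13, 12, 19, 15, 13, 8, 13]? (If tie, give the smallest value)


Count the frequency of each value:
  2 appears 1 time(s)
  8 appears 1 time(s)
  9 appears 1 time(s)
  12 appears 1 time(s)
  13 appears 4 time(s)
  14 appears 2 time(s)
  15 appears 1 time(s)
  19 appears 1 time(s)
Maximum frequency is 4.
Only 13 reaches that frequency, so it is the mode.
Final answer: 13


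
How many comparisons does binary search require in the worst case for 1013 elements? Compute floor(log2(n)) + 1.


Binary search halves the search space each step.
Maximum comparisons = floor(log2(1013)) + 1
log2(1013) = 9.9844
floor(log2(1013)) = 9, so 9 + 1 = 10
Final answer: 10


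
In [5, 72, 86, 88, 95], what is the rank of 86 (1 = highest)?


Sort descending: [95, 88, 86, 72, 5]
Find 86 in the sorted list.
86 is at position 3.
Final answer: 3


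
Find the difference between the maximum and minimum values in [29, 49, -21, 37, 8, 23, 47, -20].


Maximum value: 49
Minimum value: -21
Range = 49 - (-21) = 70
Final answer: 70


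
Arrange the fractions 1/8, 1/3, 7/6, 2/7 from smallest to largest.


Convert to decimal for comparison:
  1/8 = 0.125
  1/3 = 0.3333
  7/6 = 1.1667
  2/7 = 0.2857
Decimals in increasing order: 0.125 < 0.2857 < 0.3333 < 1.1667
Writing each back as its fraction gives the sorted order.
Final answer: 1/8, 2/7, 1/3, 7/6


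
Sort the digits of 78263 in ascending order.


The number 78263 has digits: 7, 8, 2, 6, 3
Sorted: 2, 3, 6, 7, 8
Joining the sorted digits gives the result.
Final answer: 23678


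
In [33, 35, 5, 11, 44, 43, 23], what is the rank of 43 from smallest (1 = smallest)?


Sort ascending: [5, 11, 23, 33, 35, 43, 44]
Find 43 in the sorted list.
43 is at position 6 (1-indexed).
Final answer: 6


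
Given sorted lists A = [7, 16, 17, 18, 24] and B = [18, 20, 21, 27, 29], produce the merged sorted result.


List A: [7, 16, 17, 18, 24]
List B: [18, 20, 21, 27, 29]
Repeatedly compare the front elements and take the smaller:
  7 vs 18 -> take 7
  16 vs 18 -> take 16
  17 vs 18 -> take 17
  18 vs 18 -> take 18
  24 vs 18 -> take 18
  24 vs 20 -> take 20
  24 vs 21 -> take 21
  24 vs 27 -> take 24
  A is exhausted; append the rest of B: [27, 29]
Final answer: [7, 16, 17, 18, 18, 20, 21, 24, 27, 29]


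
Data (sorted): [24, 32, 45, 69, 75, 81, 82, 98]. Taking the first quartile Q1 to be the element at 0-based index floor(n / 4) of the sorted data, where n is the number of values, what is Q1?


The list has n = 8 elements.
Q1 index = floor(8 / 4) = floor(2) = 2
Counting from index 0 in the sorted data, the element at index 2 is 45.
Final answer: 45


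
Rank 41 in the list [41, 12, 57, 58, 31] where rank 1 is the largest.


Sort descending: [58, 57, 41, 31, 12]
Find 41 in the sorted list.
41 is at position 3.
Final answer: 3


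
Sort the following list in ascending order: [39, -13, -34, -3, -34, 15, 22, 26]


Original list: [39, -13, -34, -3, -34, 15, 22, 26]
Repeatedly take the smallest remaining element:
  Remaining [39, -13, -34, -3, -34, 15, 22, 26] -> smallest is -34
  Remaining [39, -13, -3, -34, 15, 22, 26] -> smallest is -34
  Remaining [39, -13, -3, 15, 22, 26] -> smallest is -13
  Remaining [39, -3, 15, 22, 26] -> smallest is -3
  Remaining [39, 15, 22, 26] -> smallest is 15
  Remaining [39, 22, 26] -> smallest is 22
  Remaining [39, 26] -> smallest is 26
  Remaining [39] -> smallest is 39
Collecting the picks in order gives the sorted list.
Final answer: [-34, -34, -13, -3, 15, 22, 26, 39]


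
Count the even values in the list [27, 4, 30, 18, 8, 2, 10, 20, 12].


Check each element:
  27 is odd
  4 is even
  30 is even
  18 is even
  8 is even
  2 is even
  10 is even
  20 is even
  12 is even
Evens: [4, 30, 18, 8, 2, 10, 20, 12]
Count of evens = 8
Final answer: 8


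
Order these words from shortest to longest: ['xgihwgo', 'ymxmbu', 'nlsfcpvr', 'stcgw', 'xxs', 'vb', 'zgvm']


Compute lengths:
  'xgihwgo' has length 7
  'ymxmbu' has length 6
  'nlsfcpvr' has length 8
  'stcgw' has length 5
  'xxs' has length 3
  'vb' has length 2
  'zgvm' has length 4
Lengths in increasing order: 2 < 3 < 4 < 5 < 6 < 7 < 8
Listing the words in that order gives the answer.
Final answer: ['vb', 'xxs', 'zgvm', 'stcgw', 'ymxmbu', 'xgihwgo', 'nlsfcpvr']


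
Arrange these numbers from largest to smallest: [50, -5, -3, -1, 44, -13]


Original list: [50, -5, -3, -1, 44, -13]
Repeatedly take the largest remaining element:
  Remaining [50, -5, -3, -1, 44, -13] -> largest is 50
  Remaining [-5, -3, -1, 44, -13] -> largest is 44
  Remaining [-5, -3, -1, -13] -> largest is -1
  Remaining [-5, -3, -13] -> largest is -3
  Remaining [-5, -13] -> largest is -5
  Remaining [-13] -> largest is -13
Collecting the picks in order gives the descending list.
Final answer: [50, 44, -1, -3, -5, -13]


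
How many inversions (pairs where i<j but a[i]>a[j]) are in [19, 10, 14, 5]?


For each element, count the later elements that are smaller than it:
  19 (index 0): smaller elements after it = [10, 14, 5] -> 3
  10 (index 1): smaller elements after it = [5] -> 1
  14 (index 2): smaller elements after it = [5] -> 1
Total inversions = 3 + 1 + 1 = 5
Final answer: 5


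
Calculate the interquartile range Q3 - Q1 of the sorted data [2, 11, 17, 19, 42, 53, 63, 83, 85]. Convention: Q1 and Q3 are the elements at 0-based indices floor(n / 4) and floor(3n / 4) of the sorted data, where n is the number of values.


The data has n = 9 elements.
Q1 index = floor(9 / 4) = floor(2.25) = 2; Q3 index = floor(3 * 9 / 4) = floor(6.75) = 6
Q1 = element at index 2 = 17
Q3 = element at index 6 = 63
IQR = 63 - 17 = 46
Final answer: 46


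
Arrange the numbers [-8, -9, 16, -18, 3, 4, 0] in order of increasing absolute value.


Compute absolute values:
  |-8| = 8
  |-9| = 9
  |16| = 16
  |-18| = 18
  |3| = 3
  |4| = 4
  |0| = 0
Absolute values in increasing order: 0 < 3 < 4 < 8 < 9 < 16 < 18
Listing the original numbers in that order gives the answer.
Final answer: [0, 3, 4, -8, -9, 16, -18]


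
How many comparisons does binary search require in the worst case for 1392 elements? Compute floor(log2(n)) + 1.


Binary search halves the search space each step.
Maximum comparisons = floor(log2(1392)) + 1
log2(1392) = 10.4429
floor(log2(1392)) = 10, so 10 + 1 = 11
Final answer: 11


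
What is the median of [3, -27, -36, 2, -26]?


First, sort the list: [-36, -27, -26, 2, 3]
The list has 5 elements (odd count).
The middle index is 2 (0-based), and the element there is -26.
Final answer: -26


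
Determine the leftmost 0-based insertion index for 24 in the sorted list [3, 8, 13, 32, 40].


List is sorted: [3, 8, 13, 32, 40]
We need the leftmost position where 24 can be inserted, i.e. the first index whose element is >= 24 (or the end of the list if none is).
Binary search with low=0, high=5 (0-based indices):
  low=0, high=5, mid=2: a[2]=13 < 24, so low = 3
  low=3, high=5, mid=4: a[4]=40 >= 24, so high = 4
  low=3, high=4, mid=3: a[3]=32 >= 24, so high = 3
Now low = high = 3, so the insertion index is 3.
Final answer: 3


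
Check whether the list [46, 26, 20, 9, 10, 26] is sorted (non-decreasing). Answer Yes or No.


Check consecutive pairs:
  46 <= 26? False
  26 <= 20? False
  20 <= 9? False
  9 <= 10? True
  10 <= 26? True
3 consecutive pair(s) are out of order, so the list is not sorted.
Final answer: No


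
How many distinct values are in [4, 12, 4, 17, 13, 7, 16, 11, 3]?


List all unique values:
Distinct values: [3, 4, 7, 11, 12, 13, 16, 17]
Count = 8
Final answer: 8


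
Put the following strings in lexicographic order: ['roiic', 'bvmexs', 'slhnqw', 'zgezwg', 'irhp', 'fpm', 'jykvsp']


Compare strings character by character (the first differing letter decides):
  'bvmexs' < 'fpm' since 'b' < 'f' at position 1
  'fpm' < 'irhp' since 'f' < 'i' at position 1
  'irhp' < 'jykvsp' since 'i' < 'j' at position 1
  'jykvsp' < 'roiic' since 'j' < 'r' at position 1
  'roiic' < 'slhnqw' since 'r' < 's' at position 1
  'slhnqw' < 'zgezwg' since 's' < 'z' at position 1
Chaining these comparisons gives the alphabetical order.
Final answer: ['bvmexs', 'fpm', 'irhp', 'jykvsp', 'roiic', 'slhnqw', 'zgezwg']


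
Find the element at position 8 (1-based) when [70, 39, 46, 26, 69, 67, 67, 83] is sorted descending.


Sort descending: [83, 70, 69, 67, 67, 46, 39, 26]
The 8th element (1-indexed) is at index 7.
Value = 26
Final answer: 26


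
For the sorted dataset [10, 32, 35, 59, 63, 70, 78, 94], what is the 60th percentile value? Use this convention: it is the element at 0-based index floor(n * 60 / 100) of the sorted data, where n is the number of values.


The dataset has n = 8 elements.
Index = floor(8 * 60 / 100) = floor(480 / 100) = floor(4.8) = 4
Counting from index 0 in the sorted data, the element at index 4 is 63.
Final answer: 63


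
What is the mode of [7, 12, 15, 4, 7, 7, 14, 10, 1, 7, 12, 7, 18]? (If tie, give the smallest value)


Count the frequency of each value:
  1 appears 1 time(s)
  4 appears 1 time(s)
  7 appears 5 time(s)
  10 appears 1 time(s)
  12 appears 2 time(s)
  14 appears 1 time(s)
  15 appears 1 time(s)
  18 appears 1 time(s)
Maximum frequency is 5.
Only 7 reaches that frequency, so it is the mode.
Final answer: 7


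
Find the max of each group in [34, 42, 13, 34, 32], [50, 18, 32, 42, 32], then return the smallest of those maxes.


Find max of each group:
  Group 1: [34, 42, 13, 34, 32] -> max = 42
  Group 2: [50, 18, 32, 42, 32] -> max = 50
Maxes: [42, 50]
Minimum of maxes = 42
Final answer: 42


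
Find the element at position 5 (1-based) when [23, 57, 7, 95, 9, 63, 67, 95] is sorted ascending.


Sort ascending: [7, 9, 23, 57, 63, 67, 95, 95]
The 5th element (1-indexed) is at index 4.
Value = 63
Final answer: 63


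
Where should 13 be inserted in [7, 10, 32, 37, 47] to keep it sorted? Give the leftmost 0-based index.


List is sorted: [7, 10, 32, 37, 47]
We need the leftmost position where 13 can be inserted, i.e. the first index whose element is >= 13 (or the end of the list if none is).
Binary search with low=0, high=5 (0-based indices):
  low=0, high=5, mid=2: a[2]=32 >= 13, so high = 2
  low=0, high=2, mid=1: a[1]=10 < 13, so low = 2
Now low = high = 2, so the insertion index is 2.
Final answer: 2


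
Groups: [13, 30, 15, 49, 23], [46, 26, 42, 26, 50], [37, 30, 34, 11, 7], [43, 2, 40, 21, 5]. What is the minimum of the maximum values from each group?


Find max of each group:
  Group 1: [13, 30, 15, 49, 23] -> max = 49
  Group 2: [46, 26, 42, 26, 50] -> max = 50
  Group 3: [37, 30, 34, 11, 7] -> max = 37
  Group 4: [43, 2, 40, 21, 5] -> max = 43
Maxes: [49, 50, 37, 43]
Minimum of maxes = 37
Final answer: 37


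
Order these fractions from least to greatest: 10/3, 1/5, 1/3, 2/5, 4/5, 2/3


Convert to decimal for comparison:
  10/3 = 3.3333
  1/5 = 0.2
  1/3 = 0.3333
  2/5 = 0.4
  4/5 = 0.8
  2/3 = 0.6667
Decimals in increasing order: 0.2 < 0.3333 < 0.4 < 0.6667 < 0.8 < 3.3333
Writing each back as its fraction gives the sorted order.
Final answer: 1/5, 1/3, 2/5, 2/3, 4/5, 10/3


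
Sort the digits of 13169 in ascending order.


The number 13169 has digits: 1, 3, 1, 6, 9
Sorted: 1, 1, 3, 6, 9
Joining the sorted digits gives the result.
Final answer: 11369


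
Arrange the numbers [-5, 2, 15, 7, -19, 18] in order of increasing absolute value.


Compute absolute values:
  |-5| = 5
  |2| = 2
  |15| = 15
  |7| = 7
  |-19| = 19
  |18| = 18
Absolute values in increasing order: 2 < 5 < 7 < 15 < 18 < 19
Listing the original numbers in that order gives the answer.
Final answer: [2, -5, 7, 15, 18, -19]


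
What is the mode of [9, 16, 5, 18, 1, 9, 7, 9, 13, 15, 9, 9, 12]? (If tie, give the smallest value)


Count the frequency of each value:
  1 appears 1 time(s)
  5 appears 1 time(s)
  7 appears 1 time(s)
  9 appears 5 time(s)
  12 appears 1 time(s)
  13 appears 1 time(s)
  15 appears 1 time(s)
  16 appears 1 time(s)
  18 appears 1 time(s)
Maximum frequency is 5.
Only 9 reaches that frequency, so it is the mode.
Final answer: 9


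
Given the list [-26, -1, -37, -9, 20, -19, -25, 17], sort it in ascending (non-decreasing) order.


Original list: [-26, -1, -37, -9, 20, -19, -25, 17]
Repeatedly take the smallest remaining element:
  Remaining [-26, -1, -37, -9, 20, -19, -25, 17] -> smallest is -37
  Remaining [-26, -1, -9, 20, -19, -25, 17] -> smallest is -26
  Remaining [-1, -9, 20, -19, -25, 17] -> smallest is -25
  Remaining [-1, -9, 20, -19, 17] -> smallest is -19
  Remaining [-1, -9, 20, 17] -> smallest is -9
  Remaining [-1, 20, 17] -> smallest is -1
  Remaining [20, 17] -> smallest is 17
  Remaining [20] -> smallest is 20
Collecting the picks in order gives the sorted list.
Final answer: [-37, -26, -25, -19, -9, -1, 17, 20]


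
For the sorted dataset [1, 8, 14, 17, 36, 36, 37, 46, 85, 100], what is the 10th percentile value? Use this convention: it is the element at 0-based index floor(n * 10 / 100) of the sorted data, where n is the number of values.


The dataset has n = 10 elements.
Index = floor(10 * 10 / 100) = floor(100 / 100) = floor(1) = 1
Counting from index 0 in the sorted data, the element at index 1 is 8.
Final answer: 8


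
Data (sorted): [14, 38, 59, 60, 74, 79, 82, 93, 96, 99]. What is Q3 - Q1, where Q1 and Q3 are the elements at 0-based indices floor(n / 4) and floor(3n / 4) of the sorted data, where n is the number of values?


The data has n = 10 elements.
Q1 index = floor(10 / 4) = floor(2.5) = 2; Q3 index = floor(3 * 10 / 4) = floor(7.5) = 7
Q1 = element at index 2 = 59
Q3 = element at index 7 = 93
IQR = 93 - 59 = 34
Final answer: 34


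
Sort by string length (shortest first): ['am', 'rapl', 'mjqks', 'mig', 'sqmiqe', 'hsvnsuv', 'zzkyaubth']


Compute lengths:
  'am' has length 2
  'rapl' has length 4
  'mjqks' has length 5
  'mig' has length 3
  'sqmiqe' has length 6
  'hsvnsuv' has length 7
  'zzkyaubth' has length 9
Lengths in increasing order: 2 < 3 < 4 < 5 < 6 < 7 < 9
Listing the words in that order gives the answer.
Final answer: ['am', 'mig', 'rapl', 'mjqks', 'sqmiqe', 'hsvnsuv', 'zzkyaubth']


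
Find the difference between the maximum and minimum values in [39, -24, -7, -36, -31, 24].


Maximum value: 39
Minimum value: -36
Range = 39 - (-36) = 75
Final answer: 75


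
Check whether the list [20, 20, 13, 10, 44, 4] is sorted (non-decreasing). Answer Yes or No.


Check consecutive pairs:
  20 <= 20? True
  20 <= 13? False
  13 <= 10? False
  10 <= 44? True
  44 <= 4? False
3 consecutive pair(s) are out of order, so the list is not sorted.
Final answer: No


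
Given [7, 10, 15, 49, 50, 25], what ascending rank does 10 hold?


Sort ascending: [7, 10, 15, 25, 49, 50]
Find 10 in the sorted list.
10 is at position 2 (1-indexed).
Final answer: 2


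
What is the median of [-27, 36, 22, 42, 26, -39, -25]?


First, sort the list: [-39, -27, -25, 22, 26, 36, 42]
The list has 7 elements (odd count).
The middle index is 3 (0-based), and the element there is 22.
Final answer: 22


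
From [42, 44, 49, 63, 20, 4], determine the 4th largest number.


Sort descending: [63, 49, 44, 42, 20, 4]
The 4th element (1-indexed) is at index 3.
Value = 42
Final answer: 42


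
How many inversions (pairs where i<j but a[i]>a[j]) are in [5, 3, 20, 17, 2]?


For each element, count the later elements that are smaller than it:
  5 (index 0): smaller elements after it = [3, 2] -> 2
  3 (index 1): smaller elements after it = [2] -> 1
  20 (index 2): smaller elements after it = [17, 2] -> 2
  17 (index 3): smaller elements after it = [2] -> 1
Total inversions = 2 + 1 + 2 + 1 = 6
Final answer: 6


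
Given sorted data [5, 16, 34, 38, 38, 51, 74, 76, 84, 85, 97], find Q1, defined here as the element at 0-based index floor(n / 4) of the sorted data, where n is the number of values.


The list has n = 11 elements.
Q1 index = floor(11 / 4) = floor(2.75) = 2
Counting from index 0 in the sorted data, the element at index 2 is 34.
Final answer: 34


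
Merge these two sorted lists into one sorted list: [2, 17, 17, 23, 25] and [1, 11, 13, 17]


List A: [2, 17, 17, 23, 25]
List B: [1, 11, 13, 17]
Repeatedly compare the front elements and take the smaller:
  2 vs 1 -> take 1
  2 vs 11 -> take 2
  17 vs 11 -> take 11
  17 vs 13 -> take 13
  17 vs 17 -> take 17
  17 vs 17 -> take 17
  23 vs 17 -> take 17
  B is exhausted; append the rest of A: [23, 25]
Final answer: [1, 2, 11, 13, 17, 17, 17, 23, 25]


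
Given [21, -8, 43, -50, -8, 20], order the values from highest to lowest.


Original list: [21, -8, 43, -50, -8, 20]
Repeatedly take the largest remaining element:
  Remaining [21, -8, 43, -50, -8, 20] -> largest is 43
  Remaining [21, -8, -50, -8, 20] -> largest is 21
  Remaining [-8, -50, -8, 20] -> largest is 20
  Remaining [-8, -50, -8] -> largest is -8
  Remaining [-50, -8] -> largest is -8
  Remaining [-50] -> largest is -50
Collecting the picks in order gives the descending list.
Final answer: [43, 21, 20, -8, -8, -50]


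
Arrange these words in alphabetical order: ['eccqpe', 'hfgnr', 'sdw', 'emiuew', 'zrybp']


Compare strings character by character (the first differing letter decides):
  'eccqpe' < 'emiuew' since 'c' < 'm' at position 2
  'emiuew' < 'hfgnr' since 'e' < 'h' at position 1
  'hfgnr' < 'sdw' since 'h' < 's' at position 1
  'sdw' < 'zrybp' since 's' < 'z' at position 1
Chaining these comparisons gives the alphabetical order.
Final answer: ['eccqpe', 'emiuew', 'hfgnr', 'sdw', 'zrybp']


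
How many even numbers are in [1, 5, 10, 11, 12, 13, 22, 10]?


Check each element:
  1 is odd
  5 is odd
  10 is even
  11 is odd
  12 is even
  13 is odd
  22 is even
  10 is even
Evens: [10, 12, 22, 10]
Count of evens = 4
Final answer: 4


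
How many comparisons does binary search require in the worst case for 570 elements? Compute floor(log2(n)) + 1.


Binary search halves the search space each step.
Maximum comparisons = floor(log2(570)) + 1
log2(570) = 9.1548
floor(log2(570)) = 9, so 9 + 1 = 10
Final answer: 10


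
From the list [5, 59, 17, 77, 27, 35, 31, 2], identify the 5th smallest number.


Sort ascending: [2, 5, 17, 27, 31, 35, 59, 77]
The 5th element (1-indexed) is at index 4.
Value = 31
Final answer: 31


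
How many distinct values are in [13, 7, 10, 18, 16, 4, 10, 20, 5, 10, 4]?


List all unique values:
Distinct values: [4, 5, 7, 10, 13, 16, 18, 20]
Count = 8
Final answer: 8


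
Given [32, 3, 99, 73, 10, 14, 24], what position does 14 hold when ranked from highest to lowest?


Sort descending: [99, 73, 32, 24, 14, 10, 3]
Find 14 in the sorted list.
14 is at position 5.
Final answer: 5
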